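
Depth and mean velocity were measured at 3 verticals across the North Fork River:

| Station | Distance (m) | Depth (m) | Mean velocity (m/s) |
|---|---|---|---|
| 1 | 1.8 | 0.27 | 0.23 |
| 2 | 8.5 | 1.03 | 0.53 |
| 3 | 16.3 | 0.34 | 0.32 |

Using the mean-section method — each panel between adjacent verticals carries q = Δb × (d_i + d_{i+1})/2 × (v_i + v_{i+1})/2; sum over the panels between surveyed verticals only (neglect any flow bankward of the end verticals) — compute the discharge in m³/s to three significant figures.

3.93 m³/s

Panel 1-2: Δb = 6.7 m, d̄ = (0.27+1.03)/2 = 0.65, v̄ = (0.23+0.53)/2 = 0.38 → q = 6.7×0.65×0.38 = 1.655 m³/s
Panel 2-3: Δb = 7.8 m, d̄ = (1.03+0.34)/2 = 0.685, v̄ = (0.53+0.32)/2 = 0.425 → q = 7.8×0.685×0.425 = 2.271 m³/s
Q = Σ q = 3.926 m³/s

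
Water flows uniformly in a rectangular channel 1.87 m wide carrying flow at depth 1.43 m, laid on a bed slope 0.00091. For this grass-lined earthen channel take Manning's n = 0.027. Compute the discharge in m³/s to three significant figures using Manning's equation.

2.04 m³/s

A = b·y = 1.87 × 1.43 = 2.674 m²
P = b + 2y = 1.87 + 2×1.43 = 4.730 m
R = A/P = 2.674/4.730 = 0.5653 m
Q = (1/n)·A·R^(2/3)·S^(1/2) = (1/0.027) × 2.674 × 0.5653^(2/3) × 0.00091^(1/2) = 2.043 m³/s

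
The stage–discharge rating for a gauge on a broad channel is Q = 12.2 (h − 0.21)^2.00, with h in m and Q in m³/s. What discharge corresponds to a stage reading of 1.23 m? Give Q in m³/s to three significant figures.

Q = 12.2 × (1.23 − 0.21)^2.00 = 12.2 × 1.02^2.00 = 12.69 m³/s

12.7 m³/s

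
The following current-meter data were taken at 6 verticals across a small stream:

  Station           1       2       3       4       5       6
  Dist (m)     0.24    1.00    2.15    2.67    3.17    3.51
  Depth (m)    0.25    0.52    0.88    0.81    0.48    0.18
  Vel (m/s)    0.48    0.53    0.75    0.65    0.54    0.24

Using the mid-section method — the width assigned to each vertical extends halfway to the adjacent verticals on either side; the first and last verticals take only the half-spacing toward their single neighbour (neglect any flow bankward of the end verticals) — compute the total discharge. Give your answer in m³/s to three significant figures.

1.24 m³/s

w_1 = (1.00 − 0.24)/2 = 0.38 m; q_1 = 0.48 × 0.25 × 0.38 = 0.04560 m³/s
w_2 = (2.15 − 0.24)/2 = 0.955 m; q_2 = 0.53 × 0.52 × 0.955 = 0.2632 m³/s
w_3 = (2.67 − 1.00)/2 = 0.835 m; q_3 = 0.75 × 0.88 × 0.835 = 0.5511 m³/s
w_4 = (3.17 − 2.15)/2 = 0.51 m; q_4 = 0.65 × 0.81 × 0.51 = 0.2685 m³/s
w_5 = (3.51 − 2.67)/2 = 0.42 m; q_5 = 0.54 × 0.48 × 0.42 = 0.1089 m³/s
w_6 = (3.51 − 3.17)/2 = 0.17 m; q_6 = 0.24 × 0.18 × 0.17 = 0.007344 m³/s
Q = Σ qᵢ = 1.245 m³/s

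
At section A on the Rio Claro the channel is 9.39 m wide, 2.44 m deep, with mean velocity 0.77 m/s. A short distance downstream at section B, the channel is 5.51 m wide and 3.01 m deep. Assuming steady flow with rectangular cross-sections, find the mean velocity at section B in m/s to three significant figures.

Q = A₁V₁ = (9.39×2.44) × 0.77 = 17.64 m³/s
A₂ = 5.51 × 3.01 = 16.59 m²
V₂ = Q/A₂ = 17.64/16.59 = 1.064 m/s

1.06 m/s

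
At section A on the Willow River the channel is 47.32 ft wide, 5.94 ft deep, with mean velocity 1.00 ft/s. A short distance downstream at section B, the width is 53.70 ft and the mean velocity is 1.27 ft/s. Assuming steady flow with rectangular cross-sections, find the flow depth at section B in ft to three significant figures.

4.12 ft

Q = A₁V₁ = (47.32×5.94) × 1.00 = 281.1 ft³/s
d₂ = Q/(b₂ V₂) = 281.1/(53.70×1.27) = 4.121 ft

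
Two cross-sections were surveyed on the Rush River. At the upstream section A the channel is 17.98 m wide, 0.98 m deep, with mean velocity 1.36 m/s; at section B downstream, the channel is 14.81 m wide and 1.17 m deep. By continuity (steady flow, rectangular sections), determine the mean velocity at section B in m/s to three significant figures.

Q = A₁V₁ = (17.98×0.98) × 1.36 = 23.96 m³/s
A₂ = 14.81 × 1.17 = 17.33 m²
V₂ = Q/A₂ = 23.96/17.33 = 1.383 m/s

1.38 m/s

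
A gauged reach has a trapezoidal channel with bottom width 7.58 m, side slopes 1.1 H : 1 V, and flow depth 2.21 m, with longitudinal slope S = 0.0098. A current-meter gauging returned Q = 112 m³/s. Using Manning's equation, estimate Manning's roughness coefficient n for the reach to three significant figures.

0.0263

A = (b + z·y)·y = (7.58 + 1.1×2.21)×2.21 = 22.12 m²
P = b + 2y√(1+z²) = 7.58 + 2×2.21×√(1+1.1²) = 14.15 m
R = A/P = 22.12/14.15 = 1.563 m
n = (1/Q)·A·R^(2/3)·S^(1/2) = (1/112) × 22.12 × 1.347 × 0.09899 = 0.02634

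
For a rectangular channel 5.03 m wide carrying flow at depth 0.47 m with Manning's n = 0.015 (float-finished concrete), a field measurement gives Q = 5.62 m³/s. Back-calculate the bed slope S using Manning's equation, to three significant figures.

0.00437

A = b·y = 5.03 × 0.47 = 2.364 m²
P = b + 2y = 5.03 + 2×0.47 = 5.970 m
R = A/P = 2.364/5.970 = 0.3960 m
S = (Q·n / (1·A·R^(2/3)))² = (5.62×0.015 / (1×2.364×0.5393))² = 0.004373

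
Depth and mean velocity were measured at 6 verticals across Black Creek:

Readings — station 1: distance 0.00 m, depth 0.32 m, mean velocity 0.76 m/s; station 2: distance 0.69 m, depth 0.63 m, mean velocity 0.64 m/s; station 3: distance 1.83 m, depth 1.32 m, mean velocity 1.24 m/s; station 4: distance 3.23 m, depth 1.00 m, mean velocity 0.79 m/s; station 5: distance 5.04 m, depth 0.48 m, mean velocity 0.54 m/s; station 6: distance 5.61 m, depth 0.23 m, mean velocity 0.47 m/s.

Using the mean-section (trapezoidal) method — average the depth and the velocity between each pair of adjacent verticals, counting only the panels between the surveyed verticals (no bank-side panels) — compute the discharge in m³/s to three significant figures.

3.92 m³/s

Panel 1-2: Δb = 0.69 m, d̄ = (0.32+0.63)/2 = 0.475, v̄ = (0.76+0.64)/2 = 0.7 → q = 0.69×0.475×0.7 = 0.2294 m³/s
Panel 2-3: Δb = 1.14 m, d̄ = (0.63+1.32)/2 = 0.975, v̄ = (0.64+1.24)/2 = 0.94 → q = 1.14×0.975×0.94 = 1.045 m³/s
Panel 3-4: Δb = 1.4 m, d̄ = (1.32+1.00)/2 = 1.16, v̄ = (1.24+0.79)/2 = 1.015 → q = 1.4×1.16×1.015 = 1.648 m³/s
Panel 4-5: Δb = 1.81 m, d̄ = (1.00+0.48)/2 = 0.74, v̄ = (0.79+0.54)/2 = 0.665 → q = 1.81×0.74×0.665 = 0.8907 m³/s
Panel 5-6: Δb = 0.57 m, d̄ = (0.48+0.23)/2 = 0.355, v̄ = (0.54+0.47)/2 = 0.505 → q = 0.57×0.355×0.505 = 0.1022 m³/s
Q = Σ q = 3.915 m³/s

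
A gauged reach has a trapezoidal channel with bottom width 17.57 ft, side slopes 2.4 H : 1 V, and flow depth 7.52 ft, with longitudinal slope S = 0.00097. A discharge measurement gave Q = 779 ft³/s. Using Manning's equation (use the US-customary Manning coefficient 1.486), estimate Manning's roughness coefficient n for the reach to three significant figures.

A = (b + z·y)·y = (17.57 + 2.4×7.52)×7.52 = 267.8 ft²
P = b + 2y√(1+z²) = 17.57 + 2×7.52×√(1+2.4²) = 56.67 ft
R = A/P = 267.8/56.67 = 4.726 ft
n = (1.486/Q)·A·R^(2/3)·S^(1/2) = (1.486/779) × 267.8 × 2.816 × 0.03114 = 0.04482

0.0448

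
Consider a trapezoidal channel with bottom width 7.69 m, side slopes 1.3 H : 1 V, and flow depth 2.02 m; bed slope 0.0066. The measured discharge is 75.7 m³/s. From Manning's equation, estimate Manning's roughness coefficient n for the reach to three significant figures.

A = (b + z·y)·y = (7.69 + 1.3×2.02)×2.02 = 20.84 m²
P = b + 2y√(1+z²) = 7.69 + 2×2.02×√(1+1.3²) = 14.32 m
R = A/P = 20.84/14.32 = 1.456 m
n = (1/Q)·A·R^(2/3)·S^(1/2) = (1/75.7) × 20.84 × 1.284 × 0.08124 = 0.02872

0.0287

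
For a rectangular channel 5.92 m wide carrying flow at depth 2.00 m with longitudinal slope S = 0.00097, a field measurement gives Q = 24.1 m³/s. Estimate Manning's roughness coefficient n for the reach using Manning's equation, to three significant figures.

A = b·y = 5.92 × 2.00 = 11.84 m²
P = b + 2y = 5.92 + 2×2.00 = 9.920 m
R = A/P = 11.84/9.920 = 1.194 m
n = (1/Q)·A·R^(2/3)·S^(1/2) = (1/24.1) × 11.84 × 1.125 × 0.03114 = 0.01722

0.0172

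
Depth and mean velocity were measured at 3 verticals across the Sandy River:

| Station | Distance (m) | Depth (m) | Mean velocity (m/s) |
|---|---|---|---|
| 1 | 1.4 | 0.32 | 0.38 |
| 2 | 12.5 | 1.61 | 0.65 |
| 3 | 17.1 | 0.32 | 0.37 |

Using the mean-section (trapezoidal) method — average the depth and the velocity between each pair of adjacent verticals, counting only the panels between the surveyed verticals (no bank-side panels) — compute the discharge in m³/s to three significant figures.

Panel 1-2: Δb = 11.1 m, d̄ = (0.32+1.61)/2 = 0.965, v̄ = (0.38+0.65)/2 = 0.515 → q = 11.1×0.965×0.515 = 5.516 m³/s
Panel 2-3: Δb = 4.6 m, d̄ = (1.61+0.32)/2 = 0.965, v̄ = (0.65+0.37)/2 = 0.51 → q = 4.6×0.965×0.51 = 2.264 m³/s
Q = Σ q = 7.780 m³/s

7.78 m³/s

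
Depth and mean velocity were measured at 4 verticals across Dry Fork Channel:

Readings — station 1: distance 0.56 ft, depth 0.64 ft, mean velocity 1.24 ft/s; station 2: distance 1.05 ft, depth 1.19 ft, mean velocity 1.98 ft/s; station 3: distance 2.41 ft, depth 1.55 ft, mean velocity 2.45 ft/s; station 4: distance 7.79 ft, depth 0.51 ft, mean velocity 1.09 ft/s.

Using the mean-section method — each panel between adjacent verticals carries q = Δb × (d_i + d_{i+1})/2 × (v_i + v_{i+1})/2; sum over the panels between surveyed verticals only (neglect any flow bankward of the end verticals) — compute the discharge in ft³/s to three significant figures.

Panel 1-2: Δb = 0.49 ft, d̄ = (0.64+1.19)/2 = 0.915, v̄ = (1.24+1.98)/2 = 1.61 → q = 0.49×0.915×1.61 = 0.7218 ft³/s
Panel 2-3: Δb = 1.36 ft, d̄ = (1.19+1.55)/2 = 1.37, v̄ = (1.98+2.45)/2 = 2.215 → q = 1.36×1.37×2.215 = 4.127 ft³/s
Panel 3-4: Δb = 5.38 ft, d̄ = (1.55+0.51)/2 = 1.03, v̄ = (2.45+1.09)/2 = 1.77 → q = 5.38×1.03×1.77 = 9.808 ft³/s
Q = Σ q = 14.66 ft³/s

14.7 ft³/s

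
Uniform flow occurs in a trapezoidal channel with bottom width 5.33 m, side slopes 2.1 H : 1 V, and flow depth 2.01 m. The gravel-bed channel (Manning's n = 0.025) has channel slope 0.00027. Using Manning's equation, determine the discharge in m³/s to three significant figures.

15.1 m³/s

A = (b + z·y)·y = (5.33 + 2.1×2.01)×2.01 = 19.20 m²
P = b + 2y√(1+z²) = 5.33 + 2×2.01×√(1+2.1²) = 14.68 m
R = A/P = 19.20/14.68 = 1.308 m
Q = (1/n)·A·R^(2/3)·S^(1/2) = (1/0.025) × 19.20 × 1.308^(2/3) × 0.00027^(1/2) = 15.09 m³/s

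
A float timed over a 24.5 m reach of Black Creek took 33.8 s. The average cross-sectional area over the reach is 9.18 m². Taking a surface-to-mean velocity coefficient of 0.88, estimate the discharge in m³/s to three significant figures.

v_surface = L / t̄ = 24.5 / 33.8 = 0.7249 m/s
v_mean = 0.88 × 0.7249 = 0.6379 m/s
Q = A × v_mean = 9.18 × 0.6379 = 5.856 m³/s

5.86 m³/s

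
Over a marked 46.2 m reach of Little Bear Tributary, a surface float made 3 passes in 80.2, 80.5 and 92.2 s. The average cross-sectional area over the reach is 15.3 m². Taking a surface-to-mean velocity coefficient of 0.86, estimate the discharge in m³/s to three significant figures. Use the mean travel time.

7.21 m³/s

t̄ = (80.2 + 80.5 + 92.2) / 3 = 84.3 s
v_surface = L / t̄ = 46.2 / 84.3 = 0.5480 m/s
v_mean = 0.86 × 0.5480 = 0.4713 m/s
Q = A × v_mean = 15.3 × 0.4713 = 7.211 m³/s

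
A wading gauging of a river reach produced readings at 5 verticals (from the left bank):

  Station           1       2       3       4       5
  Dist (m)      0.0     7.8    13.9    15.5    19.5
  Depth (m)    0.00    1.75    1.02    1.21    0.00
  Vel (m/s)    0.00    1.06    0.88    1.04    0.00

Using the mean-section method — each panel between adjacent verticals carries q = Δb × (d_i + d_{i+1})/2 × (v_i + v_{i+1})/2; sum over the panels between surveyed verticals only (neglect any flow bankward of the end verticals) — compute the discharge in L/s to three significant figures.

14800 L/s

Panel 1-2: Δb = 7.8 m, d̄ = (0.00+1.75)/2 = 0.875, v̄ = (0.00+1.06)/2 = 0.53 → q = 7.8×0.875×0.53 = 3.617 m³/s
Panel 2-3: Δb = 6.1 m, d̄ = (1.75+1.02)/2 = 1.385, v̄ = (1.06+0.88)/2 = 0.97 → q = 6.1×1.385×0.97 = 8.195 m³/s
Panel 3-4: Δb = 1.6 m, d̄ = (1.02+1.21)/2 = 1.115, v̄ = (0.88+1.04)/2 = 0.96 → q = 1.6×1.115×0.96 = 1.713 m³/s
Panel 4-5: Δb = 4 m, d̄ = (1.21+0.00)/2 = 0.605, v̄ = (1.04+0.00)/2 = 0.52 → q = 4×0.605×0.52 = 1.258 m³/s
Q = Σ q = 14.78 m³/s
= 14.78 × 1000 = 14780 L/s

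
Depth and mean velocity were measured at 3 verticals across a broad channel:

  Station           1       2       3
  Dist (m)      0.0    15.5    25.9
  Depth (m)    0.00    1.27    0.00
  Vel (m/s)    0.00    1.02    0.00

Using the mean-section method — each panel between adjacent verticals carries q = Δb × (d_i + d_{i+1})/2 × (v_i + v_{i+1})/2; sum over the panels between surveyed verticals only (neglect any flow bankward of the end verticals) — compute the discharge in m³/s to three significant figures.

Panel 1-2: Δb = 15.5 m, d̄ = (0.00+1.27)/2 = 0.635, v̄ = (0.00+1.02)/2 = 0.51 → q = 15.5×0.635×0.51 = 5.020 m³/s
Panel 2-3: Δb = 10.4 m, d̄ = (1.27+0.00)/2 = 0.635, v̄ = (1.02+0.00)/2 = 0.51 → q = 10.4×0.635×0.51 = 3.368 m³/s
Q = Σ q = 8.388 m³/s

8.39 m³/s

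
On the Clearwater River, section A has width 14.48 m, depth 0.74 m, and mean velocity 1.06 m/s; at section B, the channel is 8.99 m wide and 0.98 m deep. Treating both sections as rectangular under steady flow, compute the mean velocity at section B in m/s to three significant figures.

1.29 m/s

Q = A₁V₁ = (14.48×0.74) × 1.06 = 11.36 m³/s
A₂ = 8.99 × 0.98 = 8.810 m²
V₂ = Q/A₂ = 11.36/8.810 = 1.289 m/s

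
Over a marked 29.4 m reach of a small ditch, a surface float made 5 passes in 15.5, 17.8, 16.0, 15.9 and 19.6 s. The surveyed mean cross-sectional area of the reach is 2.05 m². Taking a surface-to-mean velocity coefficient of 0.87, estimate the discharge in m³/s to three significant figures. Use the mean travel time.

t̄ = (15.5 + 17.8 + 16.0 + 15.9 + 19.6) / 5 = 16.96 s
v_surface = L / t̄ = 29.4 / 16.96 = 1.733 m/s
v_mean = 0.87 × 1.733 = 1.508 m/s
Q = A × v_mean = 2.05 × 1.508 = 3.092 m³/s

3.09 m³/s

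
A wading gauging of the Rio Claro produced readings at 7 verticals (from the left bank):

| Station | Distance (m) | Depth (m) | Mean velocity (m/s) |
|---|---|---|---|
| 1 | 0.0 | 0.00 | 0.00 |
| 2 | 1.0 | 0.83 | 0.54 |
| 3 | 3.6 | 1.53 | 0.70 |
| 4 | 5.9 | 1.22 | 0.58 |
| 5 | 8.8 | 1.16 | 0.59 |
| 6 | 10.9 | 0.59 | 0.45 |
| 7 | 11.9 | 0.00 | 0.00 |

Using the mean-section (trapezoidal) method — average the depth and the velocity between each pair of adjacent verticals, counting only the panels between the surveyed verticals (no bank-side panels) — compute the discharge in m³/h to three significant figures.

25500 m³/h

Panel 1-2: Δb = 1 m, d̄ = (0.00+0.83)/2 = 0.415, v̄ = (0.00+0.54)/2 = 0.27 → q = 1×0.415×0.27 = 0.1121 m³/s
Panel 2-3: Δb = 2.6 m, d̄ = (0.83+1.53)/2 = 1.18, v̄ = (0.54+0.70)/2 = 0.62 → q = 2.6×1.18×0.62 = 1.902 m³/s
Panel 3-4: Δb = 2.3 m, d̄ = (1.53+1.22)/2 = 1.375, v̄ = (0.70+0.58)/2 = 0.64 → q = 2.3×1.375×0.64 = 2.024 m³/s
Panel 4-5: Δb = 2.9 m, d̄ = (1.22+1.16)/2 = 1.19, v̄ = (0.58+0.59)/2 = 0.585 → q = 2.9×1.19×0.585 = 2.019 m³/s
Panel 5-6: Δb = 2.1 m, d̄ = (1.16+0.59)/2 = 0.875, v̄ = (0.59+0.45)/2 = 0.52 → q = 2.1×0.875×0.52 = 0.9555 m³/s
Panel 6-7: Δb = 1 m, d̄ = (0.59+0.00)/2 = 0.295, v̄ = (0.45+0.00)/2 = 0.225 → q = 1×0.295×0.225 = 0.06638 m³/s
Q = Σ q = 7.079 m³/s
= 7.079 × 3600 = 25480 m³/h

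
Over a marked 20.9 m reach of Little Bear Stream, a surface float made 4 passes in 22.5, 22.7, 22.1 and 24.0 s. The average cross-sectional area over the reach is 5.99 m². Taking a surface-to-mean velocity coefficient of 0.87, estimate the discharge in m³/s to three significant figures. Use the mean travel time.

4.77 m³/s

t̄ = (22.5 + 22.7 + 22.1 + 24.0) / 4 = 22.825 s
v_surface = L / t̄ = 20.9 / 22.825 = 0.9157 m/s
v_mean = 0.87 × 0.9157 = 0.7966 m/s
Q = A × v_mean = 5.99 × 0.7966 = 4.772 m³/s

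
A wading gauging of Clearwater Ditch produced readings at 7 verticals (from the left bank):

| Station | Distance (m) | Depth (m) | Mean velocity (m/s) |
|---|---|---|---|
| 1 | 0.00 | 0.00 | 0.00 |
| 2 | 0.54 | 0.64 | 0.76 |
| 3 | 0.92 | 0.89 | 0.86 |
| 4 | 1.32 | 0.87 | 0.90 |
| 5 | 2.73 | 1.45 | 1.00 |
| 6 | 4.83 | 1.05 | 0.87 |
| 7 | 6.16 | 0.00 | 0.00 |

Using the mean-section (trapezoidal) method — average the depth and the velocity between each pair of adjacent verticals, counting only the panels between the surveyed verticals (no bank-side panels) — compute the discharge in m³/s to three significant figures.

Panel 1-2: Δb = 0.54 m, d̄ = (0.00+0.64)/2 = 0.32, v̄ = (0.00+0.76)/2 = 0.38 → q = 0.54×0.32×0.38 = 0.06566 m³/s
Panel 2-3: Δb = 0.38 m, d̄ = (0.64+0.89)/2 = 0.765, v̄ = (0.76+0.86)/2 = 0.81 → q = 0.38×0.765×0.81 = 0.2355 m³/s
Panel 3-4: Δb = 0.4 m, d̄ = (0.89+0.87)/2 = 0.88, v̄ = (0.86+0.90)/2 = 0.88 → q = 0.4×0.88×0.88 = 0.3098 m³/s
Panel 4-5: Δb = 1.41 m, d̄ = (0.87+1.45)/2 = 1.16, v̄ = (0.90+1.00)/2 = 0.95 → q = 1.41×1.16×0.95 = 1.554 m³/s
Panel 5-6: Δb = 2.1 m, d̄ = (1.45+1.05)/2 = 1.25, v̄ = (1.00+0.87)/2 = 0.935 → q = 2.1×1.25×0.935 = 2.454 m³/s
Panel 6-7: Δb = 1.33 m, d̄ = (1.05+0.00)/2 = 0.525, v̄ = (0.87+0.00)/2 = 0.435 → q = 1.33×0.525×0.435 = 0.3037 m³/s
Q = Σ q = 4.923 m³/s

4.92 m³/s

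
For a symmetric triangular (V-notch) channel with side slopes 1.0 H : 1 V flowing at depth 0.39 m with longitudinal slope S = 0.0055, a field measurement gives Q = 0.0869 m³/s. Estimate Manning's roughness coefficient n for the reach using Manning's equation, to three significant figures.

0.0346

A = z·y² = 1.0×0.39² = 0.1521 m²
P = 2y√(1+z²) = 2×0.39×√(1+1.0²) = 1.103 m
R = A/P = 0.1521/1.103 = 0.1379 m
n = (1/Q)·A·R^(2/3)·S^(1/2) = (1/0.0869) × 0.1521 × 0.2669 × 0.07416 = 0.03464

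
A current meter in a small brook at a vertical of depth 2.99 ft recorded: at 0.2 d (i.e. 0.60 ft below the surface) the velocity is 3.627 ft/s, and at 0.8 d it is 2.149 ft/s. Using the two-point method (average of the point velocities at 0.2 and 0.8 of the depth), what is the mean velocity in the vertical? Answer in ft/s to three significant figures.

v̄ = (3.627 + 2.149) / 2 = 2.888 ft/s

2.89 ft/s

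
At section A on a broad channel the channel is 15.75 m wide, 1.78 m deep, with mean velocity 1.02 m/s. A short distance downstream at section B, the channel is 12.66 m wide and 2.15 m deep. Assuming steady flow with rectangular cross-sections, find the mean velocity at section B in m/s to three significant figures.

1.05 m/s

Q = A₁V₁ = (15.75×1.78) × 1.02 = 28.60 m³/s
A₂ = 12.66 × 2.15 = 27.22 m²
V₂ = Q/A₂ = 28.60/27.22 = 1.051 m/s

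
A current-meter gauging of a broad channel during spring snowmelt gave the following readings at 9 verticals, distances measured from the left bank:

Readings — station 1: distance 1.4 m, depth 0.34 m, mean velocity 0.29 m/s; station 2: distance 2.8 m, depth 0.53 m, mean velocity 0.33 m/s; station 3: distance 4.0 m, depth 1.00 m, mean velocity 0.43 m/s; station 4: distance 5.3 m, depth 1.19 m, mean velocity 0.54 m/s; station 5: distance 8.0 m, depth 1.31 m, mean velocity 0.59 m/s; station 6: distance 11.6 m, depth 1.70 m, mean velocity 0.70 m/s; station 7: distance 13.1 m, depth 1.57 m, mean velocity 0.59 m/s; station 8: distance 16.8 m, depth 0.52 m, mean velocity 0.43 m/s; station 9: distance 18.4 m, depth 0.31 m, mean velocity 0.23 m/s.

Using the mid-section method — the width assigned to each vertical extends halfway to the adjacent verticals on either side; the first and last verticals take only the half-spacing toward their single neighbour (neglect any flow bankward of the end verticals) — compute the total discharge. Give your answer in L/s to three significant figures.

10600 L/s

w_1 = (2.8 − 1.4)/2 = 0.7 m; q_1 = 0.29 × 0.34 × 0.7 = 0.06902 m³/s
w_2 = (4.0 − 1.4)/2 = 1.3 m; q_2 = 0.33 × 0.53 × 1.3 = 0.2274 m³/s
w_3 = (5.3 − 2.8)/2 = 1.25 m; q_3 = 0.43 × 1.00 × 1.25 = 0.5375 m³/s
w_4 = (8.0 − 4.0)/2 = 2 m; q_4 = 0.54 × 1.19 × 2 = 1.285 m³/s
w_5 = (11.6 − 5.3)/2 = 3.15 m; q_5 = 0.59 × 1.31 × 3.15 = 2.435 m³/s
w_6 = (13.1 − 8.0)/2 = 2.55 m; q_6 = 0.70 × 1.70 × 2.55 = 3.035 m³/s
w_7 = (16.8 − 11.6)/2 = 2.6 m; q_7 = 0.59 × 1.57 × 2.6 = 2.408 m³/s
w_8 = (18.4 − 13.1)/2 = 2.65 m; q_8 = 0.43 × 0.52 × 2.65 = 0.5925 m³/s
w_9 = (18.4 − 16.8)/2 = 0.8 m; q_9 = 0.23 × 0.31 × 0.8 = 0.05704 m³/s
Q = Σ qᵢ = 10.65 m³/s
= 10.65 × 1000 = 10650 L/s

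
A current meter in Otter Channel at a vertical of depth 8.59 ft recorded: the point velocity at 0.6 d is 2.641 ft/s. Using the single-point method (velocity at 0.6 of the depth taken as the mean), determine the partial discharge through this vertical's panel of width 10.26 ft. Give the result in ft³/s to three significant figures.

v̄ = v₀.₆ = 2.641 ft/s
q = v̄ × d × w = 2.641 × 8.59 × 10.26 = 232.8 ft³/s

233 ft³/s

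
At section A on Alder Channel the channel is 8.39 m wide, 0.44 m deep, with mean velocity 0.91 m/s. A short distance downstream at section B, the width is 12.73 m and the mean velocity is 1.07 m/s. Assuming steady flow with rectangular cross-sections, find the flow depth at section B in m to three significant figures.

0.247 m

Q = A₁V₁ = (8.39×0.44) × 0.91 = 3.359 m³/s
d₂ = Q/(b₂ V₂) = 3.359/(12.73×1.07) = 0.2466 m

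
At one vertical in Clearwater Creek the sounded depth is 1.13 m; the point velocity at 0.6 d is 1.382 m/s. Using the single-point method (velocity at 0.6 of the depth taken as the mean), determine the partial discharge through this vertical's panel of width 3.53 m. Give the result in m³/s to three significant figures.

5.51 m³/s

v̄ = v₀.₆ = 1.382 m/s
q = v̄ × d × w = 1.382 × 1.13 × 3.53 = 5.513 m³/s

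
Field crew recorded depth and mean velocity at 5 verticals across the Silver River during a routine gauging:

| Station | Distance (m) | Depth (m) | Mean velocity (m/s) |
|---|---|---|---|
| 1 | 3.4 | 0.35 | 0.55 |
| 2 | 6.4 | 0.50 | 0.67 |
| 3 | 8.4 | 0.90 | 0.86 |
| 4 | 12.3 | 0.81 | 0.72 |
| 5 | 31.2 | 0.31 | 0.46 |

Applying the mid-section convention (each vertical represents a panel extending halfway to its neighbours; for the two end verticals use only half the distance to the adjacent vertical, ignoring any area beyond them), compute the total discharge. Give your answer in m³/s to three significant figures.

w_1 = (6.4 − 3.4)/2 = 1.5 m; q_1 = 0.55 × 0.35 × 1.5 = 0.2888 m³/s
w_2 = (8.4 − 3.4)/2 = 2.5 m; q_2 = 0.67 × 0.50 × 2.5 = 0.8375 m³/s
w_3 = (12.3 − 6.4)/2 = 2.95 m; q_3 = 0.86 × 0.90 × 2.95 = 2.283 m³/s
w_4 = (31.2 − 8.4)/2 = 11.4 m; q_4 = 0.72 × 0.81 × 11.4 = 6.648 m³/s
w_5 = (31.2 − 12.3)/2 = 9.45 m; q_5 = 0.46 × 0.31 × 9.45 = 1.348 m³/s
Q = Σ qᵢ = 11.41 m³/s

11.4 m³/s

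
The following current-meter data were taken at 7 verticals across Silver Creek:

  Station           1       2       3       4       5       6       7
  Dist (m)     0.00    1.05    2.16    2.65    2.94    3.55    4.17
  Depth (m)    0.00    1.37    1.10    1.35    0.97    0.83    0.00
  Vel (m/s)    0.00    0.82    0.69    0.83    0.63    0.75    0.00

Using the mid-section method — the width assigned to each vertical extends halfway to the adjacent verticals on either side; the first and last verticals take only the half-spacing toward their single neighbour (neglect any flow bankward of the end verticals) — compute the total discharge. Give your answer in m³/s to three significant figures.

2.92 m³/s

w_2 = (2.16 − 0.00)/2 = 1.08 m; q_2 = 0.82 × 1.37 × 1.08 = 1.213 m³/s
w_3 = (2.65 − 1.05)/2 = 0.8 m; q_3 = 0.69 × 1.10 × 0.8 = 0.6072 m³/s
w_4 = (2.94 − 2.16)/2 = 0.39 m; q_4 = 0.83 × 1.35 × 0.39 = 0.4370 m³/s
w_5 = (3.55 − 2.65)/2 = 0.45 m; q_5 = 0.63 × 0.97 × 0.45 = 0.2750 m³/s
w_6 = (4.17 − 2.94)/2 = 0.615 m; q_6 = 0.75 × 0.83 × 0.615 = 0.3828 m³/s
Stations 1, 7 contribute zero (depth or velocity is 0).
Q = Σ qᵢ = 2.915 m³/s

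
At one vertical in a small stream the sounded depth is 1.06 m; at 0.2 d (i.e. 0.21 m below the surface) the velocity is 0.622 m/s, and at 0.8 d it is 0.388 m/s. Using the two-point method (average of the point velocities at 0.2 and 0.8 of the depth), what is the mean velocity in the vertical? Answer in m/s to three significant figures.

0.505 m/s

v̄ = (0.622 + 0.388) / 2 = 0.5050 m/s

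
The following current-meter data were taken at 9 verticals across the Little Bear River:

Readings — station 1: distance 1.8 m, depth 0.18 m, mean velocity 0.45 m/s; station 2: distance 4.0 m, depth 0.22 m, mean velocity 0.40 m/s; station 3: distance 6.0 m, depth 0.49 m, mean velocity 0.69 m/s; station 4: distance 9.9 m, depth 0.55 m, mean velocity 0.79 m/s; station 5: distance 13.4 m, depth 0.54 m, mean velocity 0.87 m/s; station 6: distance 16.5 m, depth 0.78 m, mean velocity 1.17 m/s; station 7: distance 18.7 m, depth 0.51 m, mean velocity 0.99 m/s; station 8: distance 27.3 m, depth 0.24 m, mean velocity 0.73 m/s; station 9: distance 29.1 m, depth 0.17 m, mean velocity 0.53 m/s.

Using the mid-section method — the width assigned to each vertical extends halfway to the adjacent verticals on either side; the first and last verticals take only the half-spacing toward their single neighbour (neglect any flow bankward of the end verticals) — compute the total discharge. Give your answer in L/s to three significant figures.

w_1 = (4.0 − 1.8)/2 = 1.1 m; q_1 = 0.45 × 0.18 × 1.1 = 0.08910 m³/s
w_2 = (6.0 − 1.8)/2 = 2.1 m; q_2 = 0.40 × 0.22 × 2.1 = 0.1848 m³/s
w_3 = (9.9 − 4.0)/2 = 2.95 m; q_3 = 0.69 × 0.49 × 2.95 = 0.9974 m³/s
w_4 = (13.4 − 6.0)/2 = 3.7 m; q_4 = 0.79 × 0.55 × 3.7 = 1.608 m³/s
w_5 = (16.5 − 9.9)/2 = 3.3 m; q_5 = 0.87 × 0.54 × 3.3 = 1.550 m³/s
w_6 = (18.7 − 13.4)/2 = 2.65 m; q_6 = 1.17 × 0.78 × 2.65 = 2.418 m³/s
w_7 = (27.3 − 16.5)/2 = 5.4 m; q_7 = 0.99 × 0.51 × 5.4 = 2.726 m³/s
w_8 = (29.1 − 18.7)/2 = 5.2 m; q_8 = 0.73 × 0.24 × 5.2 = 0.9110 m³/s
w_9 = (29.1 − 27.3)/2 = 0.9 m; q_9 = 0.53 × 0.17 × 0.9 = 0.08109 m³/s
Q = Σ qᵢ = 10.57 m³/s
= 10.57 × 1000 = 10570 L/s

10600 L/s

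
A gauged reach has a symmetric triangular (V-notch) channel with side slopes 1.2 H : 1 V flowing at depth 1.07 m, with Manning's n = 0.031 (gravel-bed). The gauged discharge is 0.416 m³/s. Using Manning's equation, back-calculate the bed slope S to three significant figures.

0.000288

A = z·y² = 1.2×1.07² = 1.374 m²
P = 2y√(1+z²) = 2×1.07×√(1+1.2²) = 3.343 m
R = A/P = 1.374/3.343 = 0.4110 m
S = (Q·n / (1·A·R^(2/3)))² = (0.416×0.031 / (1×1.374×0.5528))² = 0.0002883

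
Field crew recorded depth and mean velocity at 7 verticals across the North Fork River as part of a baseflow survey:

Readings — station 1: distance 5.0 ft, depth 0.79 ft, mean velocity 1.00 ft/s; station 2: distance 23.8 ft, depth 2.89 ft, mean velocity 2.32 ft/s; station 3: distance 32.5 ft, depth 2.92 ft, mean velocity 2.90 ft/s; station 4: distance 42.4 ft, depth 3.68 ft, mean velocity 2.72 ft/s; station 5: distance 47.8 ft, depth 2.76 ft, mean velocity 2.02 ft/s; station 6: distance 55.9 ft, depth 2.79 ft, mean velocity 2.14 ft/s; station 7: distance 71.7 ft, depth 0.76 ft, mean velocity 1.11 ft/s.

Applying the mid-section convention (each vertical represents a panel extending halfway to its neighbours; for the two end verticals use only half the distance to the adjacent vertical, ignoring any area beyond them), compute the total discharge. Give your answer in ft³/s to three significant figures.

371 ft³/s

w_1 = (23.8 − 5.0)/2 = 9.4 ft; q_1 = 1.00 × 0.79 × 9.4 = 7.426 ft³/s
w_2 = (32.5 − 5.0)/2 = 13.75 ft; q_2 = 2.32 × 2.89 × 13.75 = 92.19 ft³/s
w_3 = (42.4 − 23.8)/2 = 9.3 ft; q_3 = 2.90 × 2.92 × 9.3 = 78.75 ft³/s
w_4 = (47.8 − 32.5)/2 = 7.65 ft; q_4 = 2.72 × 3.68 × 7.65 = 76.57 ft³/s
w_5 = (55.9 − 42.4)/2 = 6.75 ft; q_5 = 2.02 × 2.76 × 6.75 = 37.63 ft³/s
w_6 = (71.7 − 47.8)/2 = 11.95 ft; q_6 = 2.14 × 2.79 × 11.95 = 71.35 ft³/s
w_7 = (71.7 − 55.9)/2 = 7.9 ft; q_7 = 1.11 × 0.76 × 7.9 = 6.664 ft³/s
Q = Σ qᵢ = 370.6 ft³/s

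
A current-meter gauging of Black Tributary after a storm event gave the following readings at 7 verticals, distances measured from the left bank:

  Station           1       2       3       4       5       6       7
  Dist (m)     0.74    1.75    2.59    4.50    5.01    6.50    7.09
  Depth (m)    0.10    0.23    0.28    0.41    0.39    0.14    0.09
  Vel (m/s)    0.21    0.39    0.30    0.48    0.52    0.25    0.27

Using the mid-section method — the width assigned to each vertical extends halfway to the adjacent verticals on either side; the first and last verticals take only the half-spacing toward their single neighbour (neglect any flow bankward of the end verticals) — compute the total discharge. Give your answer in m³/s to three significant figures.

w_1 = (1.75 − 0.74)/2 = 0.505 m; q_1 = 0.21 × 0.10 × 0.505 = 0.01061 m³/s
w_2 = (2.59 − 0.74)/2 = 0.925 m; q_2 = 0.39 × 0.23 × 0.925 = 0.08297 m³/s
w_3 = (4.50 − 1.75)/2 = 1.375 m; q_3 = 0.30 × 0.28 × 1.375 = 0.1155 m³/s
w_4 = (5.01 − 2.59)/2 = 1.21 m; q_4 = 0.48 × 0.41 × 1.21 = 0.2381 m³/s
w_5 = (6.50 − 4.50)/2 = 1 m; q_5 = 0.52 × 0.39 × 1 = 0.2028 m³/s
w_6 = (7.09 − 5.01)/2 = 1.04 m; q_6 = 0.25 × 0.14 × 1.04 = 0.03640 m³/s
w_7 = (7.09 − 6.50)/2 = 0.295 m; q_7 = 0.27 × 0.09 × 0.295 = 0.007169 m³/s
Q = Σ qᵢ = 0.6936 m³/s

0.694 m³/s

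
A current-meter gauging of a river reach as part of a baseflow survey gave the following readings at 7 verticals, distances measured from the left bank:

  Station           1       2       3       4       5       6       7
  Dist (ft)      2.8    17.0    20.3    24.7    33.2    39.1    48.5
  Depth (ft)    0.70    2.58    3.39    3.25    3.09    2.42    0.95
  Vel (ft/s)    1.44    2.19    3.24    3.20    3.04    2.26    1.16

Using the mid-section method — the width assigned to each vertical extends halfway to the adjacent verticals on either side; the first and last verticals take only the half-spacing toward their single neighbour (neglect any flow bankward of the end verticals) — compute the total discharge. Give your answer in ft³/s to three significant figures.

w_1 = (17.0 − 2.8)/2 = 7.1 ft; q_1 = 1.44 × 0.70 × 7.1 = 7.157 ft³/s
w_2 = (20.3 − 2.8)/2 = 8.75 ft; q_2 = 2.19 × 2.58 × 8.75 = 49.44 ft³/s
w_3 = (24.7 − 17.0)/2 = 3.85 ft; q_3 = 3.24 × 3.39 × 3.85 = 42.29 ft³/s
w_4 = (33.2 − 20.3)/2 = 6.45 ft; q_4 = 3.20 × 3.25 × 6.45 = 67.08 ft³/s
w_5 = (39.1 − 24.7)/2 = 7.2 ft; q_5 = 3.04 × 3.09 × 7.2 = 67.63 ft³/s
w_6 = (48.5 − 33.2)/2 = 7.65 ft; q_6 = 2.26 × 2.42 × 7.65 = 41.84 ft³/s
w_7 = (48.5 − 39.1)/2 = 4.7 ft; q_7 = 1.16 × 0.95 × 4.7 = 5.179 ft³/s
Q = Σ qᵢ = 280.6 ft³/s

281 ft³/s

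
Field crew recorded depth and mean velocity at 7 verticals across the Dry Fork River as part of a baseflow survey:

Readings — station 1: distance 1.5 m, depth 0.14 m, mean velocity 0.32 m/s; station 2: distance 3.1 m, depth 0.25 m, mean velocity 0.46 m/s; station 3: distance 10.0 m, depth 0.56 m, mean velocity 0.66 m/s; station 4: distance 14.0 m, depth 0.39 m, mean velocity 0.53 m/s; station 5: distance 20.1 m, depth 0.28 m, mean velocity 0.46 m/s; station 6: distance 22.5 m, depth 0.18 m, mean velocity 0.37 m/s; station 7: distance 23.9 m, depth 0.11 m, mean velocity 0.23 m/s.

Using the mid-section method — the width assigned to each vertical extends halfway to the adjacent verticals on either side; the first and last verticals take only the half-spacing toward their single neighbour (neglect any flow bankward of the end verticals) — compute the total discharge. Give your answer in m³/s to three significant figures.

4.27 m³/s

w_1 = (3.1 − 1.5)/2 = 0.8 m; q_1 = 0.32 × 0.14 × 0.8 = 0.03584 m³/s
w_2 = (10.0 − 1.5)/2 = 4.25 m; q_2 = 0.46 × 0.25 × 4.25 = 0.4888 m³/s
w_3 = (14.0 − 3.1)/2 = 5.45 m; q_3 = 0.66 × 0.56 × 5.45 = 2.014 m³/s
w_4 = (20.1 − 10.0)/2 = 5.05 m; q_4 = 0.53 × 0.39 × 5.05 = 1.044 m³/s
w_5 = (22.5 − 14.0)/2 = 4.25 m; q_5 = 0.46 × 0.28 × 4.25 = 0.5474 m³/s
w_6 = (23.9 − 20.1)/2 = 1.9 m; q_6 = 0.37 × 0.18 × 1.9 = 0.1265 m³/s
w_7 = (23.9 − 22.5)/2 = 0.7 m; q_7 = 0.23 × 0.11 × 0.7 = 0.01771 m³/s
Q = Σ qᵢ = 4.274 m³/s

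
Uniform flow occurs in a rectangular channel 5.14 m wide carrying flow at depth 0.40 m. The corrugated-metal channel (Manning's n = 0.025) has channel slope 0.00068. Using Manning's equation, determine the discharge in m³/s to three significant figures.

A = b·y = 5.14 × 0.40 = 2.056 m²
P = b + 2y = 5.14 + 2×0.40 = 5.940 m
R = A/P = 2.056/5.940 = 0.3461 m
Q = (1/n)·A·R^(2/3)·S^(1/2) = (1/0.025) × 2.056 × 0.3461^(2/3) × 0.00068^(1/2) = 1.057 m³/s

1.06 m³/s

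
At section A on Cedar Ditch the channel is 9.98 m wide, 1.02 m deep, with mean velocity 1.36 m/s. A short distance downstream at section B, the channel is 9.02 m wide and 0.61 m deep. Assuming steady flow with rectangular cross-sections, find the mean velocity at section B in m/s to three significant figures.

Q = A₁V₁ = (9.98×1.02) × 1.36 = 13.84 m³/s
A₂ = 9.02 × 0.61 = 5.502 m²
V₂ = Q/A₂ = 13.84/5.502 = 2.516 m/s

2.52 m/s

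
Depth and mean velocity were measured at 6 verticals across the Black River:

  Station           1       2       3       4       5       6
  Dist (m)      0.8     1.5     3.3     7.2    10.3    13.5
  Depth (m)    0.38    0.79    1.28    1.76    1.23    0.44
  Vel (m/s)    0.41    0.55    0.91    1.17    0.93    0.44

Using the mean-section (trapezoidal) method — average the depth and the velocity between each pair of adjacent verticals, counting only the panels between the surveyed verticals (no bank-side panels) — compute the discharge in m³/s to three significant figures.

Panel 1-2: Δb = 0.7 m, d̄ = (0.38+0.79)/2 = 0.585, v̄ = (0.41+0.55)/2 = 0.48 → q = 0.7×0.585×0.48 = 0.1966 m³/s
Panel 2-3: Δb = 1.8 m, d̄ = (0.79+1.28)/2 = 1.035, v̄ = (0.55+0.91)/2 = 0.73 → q = 1.8×1.035×0.73 = 1.360 m³/s
Panel 3-4: Δb = 3.9 m, d̄ = (1.28+1.76)/2 = 1.52, v̄ = (0.91+1.17)/2 = 1.04 → q = 3.9×1.52×1.04 = 6.165 m³/s
Panel 4-5: Δb = 3.1 m, d̄ = (1.76+1.23)/2 = 1.495, v̄ = (1.17+0.93)/2 = 1.05 → q = 3.1×1.495×1.05 = 4.866 m³/s
Panel 5-6: Δb = 3.2 m, d̄ = (1.23+0.44)/2 = 0.835, v̄ = (0.93+0.44)/2 = 0.685 → q = 3.2×0.835×0.685 = 1.830 m³/s
Q = Σ q = 14.42 m³/s

14.4 m³/s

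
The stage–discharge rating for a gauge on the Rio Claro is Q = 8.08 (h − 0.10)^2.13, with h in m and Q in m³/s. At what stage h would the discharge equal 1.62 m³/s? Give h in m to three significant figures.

0.570 m

h − h₀ = (Q/C)^(1/b) = (1.62/8.08)^(1/2.13) = 0.4703 m
h = 0.10 + 0.4703 = 0.5703 m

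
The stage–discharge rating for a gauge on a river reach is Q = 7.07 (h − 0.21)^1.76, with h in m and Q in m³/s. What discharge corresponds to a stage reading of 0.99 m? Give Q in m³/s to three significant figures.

4.57 m³/s

Q = 7.07 × (0.99 − 0.21)^1.76 = 7.07 × 0.78^1.76 = 4.566 m³/s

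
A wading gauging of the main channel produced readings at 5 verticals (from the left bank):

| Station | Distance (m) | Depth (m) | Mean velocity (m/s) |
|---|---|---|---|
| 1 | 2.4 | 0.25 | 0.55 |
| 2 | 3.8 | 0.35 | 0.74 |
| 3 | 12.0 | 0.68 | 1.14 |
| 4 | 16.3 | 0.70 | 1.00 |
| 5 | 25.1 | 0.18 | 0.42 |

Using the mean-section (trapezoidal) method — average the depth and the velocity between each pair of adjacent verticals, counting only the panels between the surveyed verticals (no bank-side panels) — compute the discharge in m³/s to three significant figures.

Panel 1-2: Δb = 1.4 m, d̄ = (0.25+0.35)/2 = 0.3, v̄ = (0.55+0.74)/2 = 0.645 → q = 1.4×0.3×0.645 = 0.2709 m³/s
Panel 2-3: Δb = 8.2 m, d̄ = (0.35+0.68)/2 = 0.515, v̄ = (0.74+1.14)/2 = 0.94 → q = 8.2×0.515×0.94 = 3.970 m³/s
Panel 3-4: Δb = 4.3 m, d̄ = (0.68+0.70)/2 = 0.69, v̄ = (1.14+1.00)/2 = 1.07 → q = 4.3×0.69×1.07 = 3.175 m³/s
Panel 4-5: Δb = 8.8 m, d̄ = (0.70+0.18)/2 = 0.44, v̄ = (1.00+0.42)/2 = 0.71 → q = 8.8×0.44×0.71 = 2.749 m³/s
Q = Σ q = 10.16 m³/s

10.2 m³/s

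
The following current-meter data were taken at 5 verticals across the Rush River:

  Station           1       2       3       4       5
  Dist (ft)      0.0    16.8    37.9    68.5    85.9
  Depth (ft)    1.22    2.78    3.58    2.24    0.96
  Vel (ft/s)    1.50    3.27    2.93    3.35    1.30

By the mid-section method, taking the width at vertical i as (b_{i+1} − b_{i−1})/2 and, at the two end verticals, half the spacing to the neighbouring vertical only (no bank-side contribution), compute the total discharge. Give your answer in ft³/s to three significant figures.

650 ft³/s

w_1 = (16.8 − 0.0)/2 = 8.4 ft; q_1 = 1.50 × 1.22 × 8.4 = 15.37 ft³/s
w_2 = (37.9 − 0.0)/2 = 18.95 ft; q_2 = 3.27 × 2.78 × 18.95 = 172.3 ft³/s
w_3 = (68.5 − 16.8)/2 = 25.85 ft; q_3 = 2.93 × 3.58 × 25.85 = 271.2 ft³/s
w_4 = (85.9 − 37.9)/2 = 24 ft; q_4 = 3.35 × 2.24 × 24 = 180.1 ft³/s
w_5 = (85.9 − 68.5)/2 = 8.7 ft; q_5 = 1.30 × 0.96 × 8.7 = 10.86 ft³/s
Q = Σ qᵢ = 649.7 ft³/s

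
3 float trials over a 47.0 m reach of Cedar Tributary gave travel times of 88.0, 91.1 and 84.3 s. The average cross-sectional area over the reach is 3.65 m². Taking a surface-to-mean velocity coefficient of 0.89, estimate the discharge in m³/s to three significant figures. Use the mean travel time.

t̄ = (88.0 + 91.1 + 84.3) / 3 = 87.8 s
v_surface = L / t̄ = 47.0 / 87.8 = 0.5353 m/s
v_mean = 0.89 × 0.5353 = 0.4764 m/s
Q = A × v_mean = 3.65 × 0.4764 = 1.739 m³/s

1.74 m³/s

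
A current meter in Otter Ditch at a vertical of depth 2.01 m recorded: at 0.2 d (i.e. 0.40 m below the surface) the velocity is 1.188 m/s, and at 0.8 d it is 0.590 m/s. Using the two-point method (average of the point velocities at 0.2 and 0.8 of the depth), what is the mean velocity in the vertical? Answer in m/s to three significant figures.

v̄ = (1.188 + 0.590) / 2 = 0.8890 m/s

0.889 m/s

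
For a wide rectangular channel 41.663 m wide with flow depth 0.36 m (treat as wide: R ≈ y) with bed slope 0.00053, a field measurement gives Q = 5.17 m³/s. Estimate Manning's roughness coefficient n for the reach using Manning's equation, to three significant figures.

A = b·y = 41.663 × 0.36 = 15.00 m²
Wide channel: R ≈ y = 0.36 m
n = (1/Q)·A·R^(2/3)·S^(1/2) = (1/5.17) × 15.00 × 0.5061 × 0.02302 = 0.03380

0.0338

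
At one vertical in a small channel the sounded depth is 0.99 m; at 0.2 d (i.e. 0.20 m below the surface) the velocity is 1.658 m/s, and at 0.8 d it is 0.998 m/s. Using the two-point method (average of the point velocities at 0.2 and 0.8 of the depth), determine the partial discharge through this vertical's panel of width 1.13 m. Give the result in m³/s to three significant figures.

v̄ = (1.658 + 0.998) / 2 = 1.328 m/s
q = v̄ × d × w = 1.328 × 0.99 × 1.13 = 1.486 m³/s

1.49 m³/s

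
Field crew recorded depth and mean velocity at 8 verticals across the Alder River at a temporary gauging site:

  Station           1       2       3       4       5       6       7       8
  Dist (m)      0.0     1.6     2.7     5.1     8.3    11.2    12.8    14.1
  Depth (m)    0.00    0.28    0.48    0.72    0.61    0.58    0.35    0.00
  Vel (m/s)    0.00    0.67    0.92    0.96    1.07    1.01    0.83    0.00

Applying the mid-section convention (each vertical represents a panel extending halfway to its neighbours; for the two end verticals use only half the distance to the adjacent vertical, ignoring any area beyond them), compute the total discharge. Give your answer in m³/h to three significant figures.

24100 m³/h

w_2 = (2.7 − 0.0)/2 = 1.35 m; q_2 = 0.67 × 0.28 × 1.35 = 0.2533 m³/s
w_3 = (5.1 − 1.6)/2 = 1.75 m; q_3 = 0.92 × 0.48 × 1.75 = 0.7728 m³/s
w_4 = (8.3 − 2.7)/2 = 2.8 m; q_4 = 0.96 × 0.72 × 2.8 = 1.935 m³/s
w_5 = (11.2 − 5.1)/2 = 3.05 m; q_5 = 1.07 × 0.61 × 3.05 = 1.991 m³/s
w_6 = (12.8 − 8.3)/2 = 2.25 m; q_6 = 1.01 × 0.58 × 2.25 = 1.318 m³/s
w_7 = (14.1 − 11.2)/2 = 1.45 m; q_7 = 0.83 × 0.35 × 1.45 = 0.4212 m³/s
Stations 1, 8 contribute zero (depth or velocity is 0).
Q = Σ qᵢ = 6.691 m³/s
= 6.691 × 3600 = 24090 m³/h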